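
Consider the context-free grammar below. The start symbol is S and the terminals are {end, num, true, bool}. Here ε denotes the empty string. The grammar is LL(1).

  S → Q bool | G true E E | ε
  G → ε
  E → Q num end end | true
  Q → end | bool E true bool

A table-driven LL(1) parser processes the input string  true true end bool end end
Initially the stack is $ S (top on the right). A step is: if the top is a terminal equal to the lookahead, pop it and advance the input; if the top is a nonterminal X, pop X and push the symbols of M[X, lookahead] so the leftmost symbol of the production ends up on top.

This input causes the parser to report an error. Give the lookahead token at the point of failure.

     Stack              Input                         Action
  1  $ S                true true end bool end end $  expand S → G true E E
  2  $ E E true G       true true end bool end end $  expand G → ε
  3  $ E E true         true true end bool end end $  match true
  4  $ E E              true end bool end end $       expand E → true
  5  $ E true           true end bool end end $       match true
  6  $ E                end bool end end $            expand E → Q num end end
  7  $ end end num Q    end bool end end $            expand Q → end
  8  $ end end num end  end bool end end $            match end
  9  $ end end num      bool end end $                error: top is terminal num but lookahead is bool

bool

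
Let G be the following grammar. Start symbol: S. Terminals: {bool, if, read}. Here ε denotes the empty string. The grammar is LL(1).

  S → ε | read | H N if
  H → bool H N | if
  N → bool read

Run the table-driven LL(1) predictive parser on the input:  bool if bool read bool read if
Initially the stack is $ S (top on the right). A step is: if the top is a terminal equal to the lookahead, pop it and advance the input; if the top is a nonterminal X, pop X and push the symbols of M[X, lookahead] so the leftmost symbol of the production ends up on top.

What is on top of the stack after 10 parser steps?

read

step 1: stack=$ S  input=bool if bool read bool read if $  — expand S → H N if
step 2: stack=$ if N H  input=bool if bool read bool read if $  — expand H → bool H N
step 3: stack=$ if N N H bool  input=bool if bool read bool read if $  — match bool
step 4: stack=$ if N N H  input=if bool read bool read if $  — expand H → if
step 5: stack=$ if N N if  input=if bool read bool read if $  — match if
step 6: stack=$ if N N  input=bool read bool read if $  — expand N → bool read
step 7: stack=$ if N read bool  input=bool read bool read if $  — match bool
step 8: stack=$ if N read  input=read bool read if $  — match read
step 9: stack=$ if N  input=bool read if $  — expand N → bool read
step 10: stack=$ if read bool  input=bool read if $  — match bool
Stack after step 10: $ if read (top = read).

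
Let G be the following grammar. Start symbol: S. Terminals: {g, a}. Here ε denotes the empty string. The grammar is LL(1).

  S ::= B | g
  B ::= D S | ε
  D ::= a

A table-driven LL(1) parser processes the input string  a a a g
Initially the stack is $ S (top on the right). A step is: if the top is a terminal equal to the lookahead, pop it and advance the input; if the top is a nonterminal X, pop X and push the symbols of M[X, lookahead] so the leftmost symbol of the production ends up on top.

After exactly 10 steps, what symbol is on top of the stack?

D

      Stack  Input      Action
   1  $ S    a a a g $  expand S ::= B
   2  $ B    a a a g $  expand B ::= D S
   3  $ S D  a a a g $  expand D ::= a
   4  $ S a  a a a g $  match a
   5  $ S    a a g $    expand S ::= B
   6  $ B    a a g $    expand B ::= D S
   7  $ S D  a a g $    expand D ::= a
   8  $ S a  a a g $    match a
   9  $ S    a g $      expand S ::= B
  10  $ B    a g $      expand B ::= D S
Stack after step 10: $ S D (top = D).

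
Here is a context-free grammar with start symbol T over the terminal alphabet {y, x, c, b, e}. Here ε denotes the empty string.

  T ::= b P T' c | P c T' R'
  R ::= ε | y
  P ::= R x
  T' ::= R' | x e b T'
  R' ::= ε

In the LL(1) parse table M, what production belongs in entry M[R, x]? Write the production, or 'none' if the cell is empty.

FIRST(R): from R::=ε we get {ε}; from R::=y we get {y}. So FIRST(R) = {ε, y}.
FIRST(R'): from R'::=ε we get {ε}. So FIRST(R') = {ε}.
FIRST(P): from P::=R x we get {x, y}. So FIRST(P) = {x, y}.
FIRST(T'): from T'::=R' we get {ε}; from T'::=x e b T' we get {x}. So FIRST(T') = {ε, x}.
FIRST(T): from T::=b P T' c we get {b}; from T::=P c T' R' we get {x, y}. So FIRST(T) = {b, x, y}.
FOLLOW(T) includes $ since T is the start symbol.
FOLLOW(R): in P::=R x, R is followed by x with FIRST {x}. Thus FOLLOW(R) = {x}.
For R ::= ε: FIRST(ε) = {ε}, so it goes in M[R, t] for t ∈ {}; since ε ∈ FIRST, also for every t ∈ FOLLOW(R) = {x}.
For R ::= y: FIRST(y) = {y}, so it goes in M[R, t] for t ∈ {y}.

R ::= ε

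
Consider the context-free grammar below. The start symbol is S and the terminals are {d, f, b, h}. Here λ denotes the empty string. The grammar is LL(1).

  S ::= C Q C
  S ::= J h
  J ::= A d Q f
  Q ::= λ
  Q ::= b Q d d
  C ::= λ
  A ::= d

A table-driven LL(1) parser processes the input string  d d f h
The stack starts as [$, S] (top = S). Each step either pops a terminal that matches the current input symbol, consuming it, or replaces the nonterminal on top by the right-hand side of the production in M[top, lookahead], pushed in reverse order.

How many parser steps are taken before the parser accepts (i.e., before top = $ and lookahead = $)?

step 1: stack=$ S  input=d d f h $  — expand S ::= J h
step 2: stack=$ h J  input=d d f h $  — expand J ::= A d Q f
step 3: stack=$ h f Q d A  input=d d f h $  — expand A ::= d
step 4: stack=$ h f Q d d  input=d d f h $  — match d
step 5: stack=$ h f Q d  input=d f h $  — match d
step 6: stack=$ h f Q  input=f h $  — expand Q ::= λ
step 7: stack=$ h f  input=f h $  — match f
step 8: stack=$ h  input=h $  — match h
Accept reached after 8 steps.

8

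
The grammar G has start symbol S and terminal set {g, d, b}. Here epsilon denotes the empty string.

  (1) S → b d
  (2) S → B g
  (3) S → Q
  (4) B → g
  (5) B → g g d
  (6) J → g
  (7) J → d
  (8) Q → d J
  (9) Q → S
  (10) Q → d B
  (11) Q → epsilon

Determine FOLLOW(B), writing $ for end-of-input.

FIRST(B) = {g}
FIRST(J) = {d, g}
FIRST(S) = {epsilon, b, d, g}  (via B g, Q)
FIRST(Q) = {epsilon, b, d, g}  (via S)
FOLLOW(S) includes $ since S is the start symbol.
FOLLOW(S): in Q→S, the suffix after S is empty, so FOLLOW(S) ⊇ FOLLOW(Q) = {$}. Thus FOLLOW(S) = {$}.
FOLLOW(Q): in S→Q, the suffix after Q is empty, so FOLLOW(Q) ⊇ FOLLOW(S) = {$}. Thus FOLLOW(Q) = {$}.
FOLLOW(B): in S→B g, B is followed by g with FIRST {g}; in Q→d B, the suffix after B is empty, so FOLLOW(B) ⊇ FOLLOW(Q) = {$}. Thus FOLLOW(B) = {$, g}.
FOLLOW(J): in Q→d J, the suffix after J is empty, so FOLLOW(J) ⊇ FOLLOW(Q) = {$}. Thus FOLLOW(J) = {$}.

{$, g}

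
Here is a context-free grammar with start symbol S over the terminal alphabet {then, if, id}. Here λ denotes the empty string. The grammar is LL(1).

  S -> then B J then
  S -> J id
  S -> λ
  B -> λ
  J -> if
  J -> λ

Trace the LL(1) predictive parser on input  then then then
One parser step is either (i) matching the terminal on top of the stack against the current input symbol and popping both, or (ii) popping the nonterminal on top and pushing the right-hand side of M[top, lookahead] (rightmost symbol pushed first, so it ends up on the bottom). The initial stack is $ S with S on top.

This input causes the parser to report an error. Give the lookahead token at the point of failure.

then

     Stack            Input             Action
  1  $ S              then then then $  expand S -> then B J then
  2  $ then J B then  then then then $  match then
  3  $ then J B       then then $       expand B -> λ
  4  $ then J         then then $       expand J -> λ
  5  $ then           then then $       match then
  6  $                then $            error: stack empty but input remains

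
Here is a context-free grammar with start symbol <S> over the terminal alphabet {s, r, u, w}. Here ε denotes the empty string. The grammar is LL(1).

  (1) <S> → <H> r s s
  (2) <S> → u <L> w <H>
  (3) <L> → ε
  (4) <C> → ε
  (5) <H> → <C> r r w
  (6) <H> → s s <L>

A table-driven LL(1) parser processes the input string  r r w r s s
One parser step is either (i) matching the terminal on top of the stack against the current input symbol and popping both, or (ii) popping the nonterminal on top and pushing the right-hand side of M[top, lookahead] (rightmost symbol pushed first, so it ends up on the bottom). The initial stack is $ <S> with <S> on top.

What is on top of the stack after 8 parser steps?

s

step 1: stack=$ <S>  input=r r w r s s $  — expand <S> → <H> r s s
step 2: stack=$ s s r <H>  input=r r w r s s $  — expand <H> → <C> r r w
step 3: stack=$ s s r w r r <C>  input=r r w r s s $  — expand <C> → ε
step 4: stack=$ s s r w r r  input=r r w r s s $  — match r
step 5: stack=$ s s r w r  input=r w r s s $  — match r
step 6: stack=$ s s r w  input=w r s s $  — match w
step 7: stack=$ s s r  input=r s s $  — match r
step 8: stack=$ s s  input=s s $  — match s
Stack after step 8: $ s (top = s).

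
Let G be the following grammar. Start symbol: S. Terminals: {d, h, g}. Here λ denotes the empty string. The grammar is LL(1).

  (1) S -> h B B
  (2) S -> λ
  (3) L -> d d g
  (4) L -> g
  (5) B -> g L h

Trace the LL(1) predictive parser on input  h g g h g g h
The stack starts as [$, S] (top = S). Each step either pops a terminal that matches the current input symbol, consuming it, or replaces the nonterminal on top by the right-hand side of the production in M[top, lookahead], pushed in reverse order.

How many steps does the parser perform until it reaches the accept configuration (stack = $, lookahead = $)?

step 1: stack=$ S  input=h g g h g g h $  — expand S -> h B B
step 2: stack=$ B B h  input=h g g h g g h $  — match h
step 3: stack=$ B B  input=g g h g g h $  — expand B -> g L h
step 4: stack=$ B h L g  input=g g h g g h $  — match g
step 5: stack=$ B h L  input=g h g g h $  — expand L -> g
step 6: stack=$ B h g  input=g h g g h $  — match g
step 7: stack=$ B h  input=h g g h $  — match h
step 8: stack=$ B  input=g g h $  — expand B -> g L h
step 9: stack=$ h L g  input=g g h $  — match g
step 10: stack=$ h L  input=g h $  — expand L -> g
step 11: stack=$ h g  input=g h $  — match g
step 12: stack=$ h  input=h $  — match h
Accept reached after 12 steps.

12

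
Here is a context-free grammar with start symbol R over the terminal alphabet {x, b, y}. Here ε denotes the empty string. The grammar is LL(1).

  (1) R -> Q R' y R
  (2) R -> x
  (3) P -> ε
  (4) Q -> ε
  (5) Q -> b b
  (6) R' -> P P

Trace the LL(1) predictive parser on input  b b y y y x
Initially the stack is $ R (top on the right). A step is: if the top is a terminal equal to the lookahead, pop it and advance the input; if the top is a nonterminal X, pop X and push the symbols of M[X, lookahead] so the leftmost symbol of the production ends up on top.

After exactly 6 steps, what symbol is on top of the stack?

step 1: stack=$ R  input=b b y y y x $  — expand R -> Q R' y R
step 2: stack=$ R y R' Q  input=b b y y y x $  — expand Q -> b b
step 3: stack=$ R y R' b b  input=b b y y y x $  — match b
step 4: stack=$ R y R' b  input=b y y y x $  — match b
step 5: stack=$ R y R'  input=y y y x $  — expand R' -> P P
step 6: stack=$ R y P P  input=y y y x $  — expand P -> ε
Stack after step 6: $ R y P (top = P).

P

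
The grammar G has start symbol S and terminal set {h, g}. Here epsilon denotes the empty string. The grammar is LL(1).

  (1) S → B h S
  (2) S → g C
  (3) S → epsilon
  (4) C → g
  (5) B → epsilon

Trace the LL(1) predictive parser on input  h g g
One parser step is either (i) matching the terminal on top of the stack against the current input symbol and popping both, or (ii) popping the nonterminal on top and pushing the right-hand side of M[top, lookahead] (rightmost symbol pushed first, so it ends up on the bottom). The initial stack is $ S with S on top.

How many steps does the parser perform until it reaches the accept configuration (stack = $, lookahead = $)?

     Stack    Input    Action
  1  $ S      h g g $  expand S → B h S
  2  $ S h B  h g g $  expand B → epsilon
  3  $ S h    h g g $  match h
  4  $ S      g g $    expand S → g C
  5  $ C g    g g $    match g
  6  $ C      g $      expand C → g
  7  $ g      g $      match g
Accept reached after 7 steps.

7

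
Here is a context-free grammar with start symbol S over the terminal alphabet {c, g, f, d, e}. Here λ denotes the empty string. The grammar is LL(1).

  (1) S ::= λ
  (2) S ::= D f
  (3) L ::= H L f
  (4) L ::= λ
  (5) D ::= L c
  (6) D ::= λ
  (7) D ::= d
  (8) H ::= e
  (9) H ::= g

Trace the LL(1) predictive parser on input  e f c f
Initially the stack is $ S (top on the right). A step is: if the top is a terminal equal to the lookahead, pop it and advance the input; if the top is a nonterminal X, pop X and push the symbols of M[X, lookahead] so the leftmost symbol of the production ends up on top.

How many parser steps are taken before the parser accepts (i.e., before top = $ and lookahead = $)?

     Stack        Input      Action
  1  $ S          e f c f $  expand S ::= D f
  2  $ f D        e f c f $  expand D ::= L c
  3  $ f c L      e f c f $  expand L ::= H L f
  4  $ f c f L H  e f c f $  expand H ::= e
  5  $ f c f L e  e f c f $  match e
  6  $ f c f L    f c f $    expand L ::= λ
  7  $ f c f      f c f $    match f
  8  $ f c        c f $      match c
  9  $ f          f $        match f
Accept reached after 9 steps.

9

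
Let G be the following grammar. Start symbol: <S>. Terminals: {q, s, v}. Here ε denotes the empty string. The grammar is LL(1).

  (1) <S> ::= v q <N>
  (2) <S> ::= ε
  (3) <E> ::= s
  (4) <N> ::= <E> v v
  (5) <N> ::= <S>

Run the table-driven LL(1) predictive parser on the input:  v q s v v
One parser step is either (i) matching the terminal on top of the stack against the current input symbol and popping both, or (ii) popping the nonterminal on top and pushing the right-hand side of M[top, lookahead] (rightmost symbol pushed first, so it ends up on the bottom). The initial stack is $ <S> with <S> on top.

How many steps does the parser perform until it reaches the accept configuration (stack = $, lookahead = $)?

     Stack      Input        Action
  1  $ <S>      v q s v v $  expand <S> ::= v q <N>
  2  $ <N> q v  v q s v v $  match v
  3  $ <N> q    q s v v $    match q
  4  $ <N>      s v v $      expand <N> ::= <E> v v
  5  $ v v <E>  s v v $      expand <E> ::= s
  6  $ v v s    s v v $      match s
  7  $ v v      v v $        match v
  8  $ v        v $          match v
Accept reached after 8 steps.

8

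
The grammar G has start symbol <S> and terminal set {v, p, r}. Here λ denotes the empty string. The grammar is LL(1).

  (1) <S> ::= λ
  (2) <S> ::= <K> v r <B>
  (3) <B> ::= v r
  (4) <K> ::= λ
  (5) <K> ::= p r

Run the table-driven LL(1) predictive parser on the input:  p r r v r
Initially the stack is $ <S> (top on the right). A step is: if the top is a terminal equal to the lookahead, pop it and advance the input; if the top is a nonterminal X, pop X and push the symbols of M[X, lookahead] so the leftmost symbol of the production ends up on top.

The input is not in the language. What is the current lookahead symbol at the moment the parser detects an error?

r

step 1: stack=$ <S>  input=p r r v r $  — expand <S> ::= <K> v r <B>
step 2: stack=$ <B> r v <K>  input=p r r v r $  — expand <K> ::= p r
step 3: stack=$ <B> r v r p  input=p r r v r $  — match p
step 4: stack=$ <B> r v r  input=r r v r $  — match r
step 5: stack=$ <B> r v  input=r v r $  — error: top is terminal v but lookahead is r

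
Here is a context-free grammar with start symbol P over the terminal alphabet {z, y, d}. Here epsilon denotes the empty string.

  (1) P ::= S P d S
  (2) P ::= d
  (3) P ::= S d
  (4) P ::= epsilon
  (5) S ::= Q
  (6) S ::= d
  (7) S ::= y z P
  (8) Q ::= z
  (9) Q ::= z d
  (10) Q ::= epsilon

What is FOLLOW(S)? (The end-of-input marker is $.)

{$, d, y, z}

FIRST(Q) = {epsilon, z}
FIRST(S) = {epsilon, d, y, z}  (via Q)
FIRST(P) = {epsilon, d, y, z}  (via S P d S, S d)
FOLLOW(P) includes $ since P is the start symbol.
FOLLOW(P): in P::=S P d S, P is followed by d S with FIRST {d}; in S::=y z P, the suffix after P is empty, so FOLLOW(P) ⊇ FOLLOW(S) = {$, d, y, z}. Thus FOLLOW(P) = {$, d, y, z}.
FOLLOW(S): in P::=S P d S (occurrence 1), S is followed by P d S with FIRST {d, y, z}; in P::=S P d S (occurrence 2), the suffix after S is empty, so FOLLOW(S) ⊇ FOLLOW(P) = {$, d, y, z}; in P::=S d, S is followed by d with FIRST {d}. Thus FOLLOW(S) = {$, d, y, z}.
FOLLOW(Q): in S::=Q, the suffix after Q is empty, so FOLLOW(Q) ⊇ FOLLOW(S) = {$, d, y, z}. Thus FOLLOW(Q) = {$, d, y, z}.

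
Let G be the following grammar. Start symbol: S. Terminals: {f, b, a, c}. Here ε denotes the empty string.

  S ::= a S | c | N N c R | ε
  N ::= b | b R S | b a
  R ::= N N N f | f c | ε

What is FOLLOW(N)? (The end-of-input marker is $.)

{b, c, f}

FIRST(N) = {b}
FIRST(S) = {ε, a, b, c}  (via N N c R)
FIRST(R) = {ε, b, f}  (via N N N f)
FOLLOW(S) includes $ since S is the start symbol.
FOLLOW(N): in S::=N N c R (occurrence 1), N is followed by N c R with FIRST {b}; in S::=N N c R (occurrence 2), N is followed by c R with FIRST {c}; in R::=N N N f (occurrence 1), N is followed by N N f with FIRST {b}; in R::=N N N f (occurrence 2), N is followed by N f with FIRST {b}; in R::=N N N f (occurrence 3), N is followed by f with FIRST {f}. Thus FOLLOW(N) = {b, c, f}.
FOLLOW(S): in S::=a S, the suffix after S is empty (adds nothing new); in N::=b R S, the suffix after S is empty, so FOLLOW(S) ⊇ FOLLOW(N) = {b, c, f}. Thus FOLLOW(S) = {$, b, c, f}.
FOLLOW(R): in S::=N N c R, the suffix after R is empty, so FOLLOW(R) ⊇ FOLLOW(S) = {$, b, c, f}; in N::=b R S, R is followed by S with FIRST {ε, a, b, c}; in N::=b R S, the suffix after R is nullable, so FOLLOW(R) ⊇ FOLLOW(N) = {b, c, f}. Thus FOLLOW(R) = {$, a, b, c, f}.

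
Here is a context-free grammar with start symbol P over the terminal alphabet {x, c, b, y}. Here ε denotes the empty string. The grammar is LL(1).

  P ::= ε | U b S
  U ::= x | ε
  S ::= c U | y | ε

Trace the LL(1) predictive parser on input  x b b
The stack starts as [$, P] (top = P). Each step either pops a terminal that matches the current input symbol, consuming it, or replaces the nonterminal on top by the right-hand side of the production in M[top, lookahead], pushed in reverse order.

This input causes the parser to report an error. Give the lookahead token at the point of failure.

b

step 1: stack=$ P  input=x b b $  — expand P ::= U b S
step 2: stack=$ S b U  input=x b b $  — expand U ::= x
step 3: stack=$ S b x  input=x b b $  — match x
step 4: stack=$ S b  input=b b $  — match b
step 5: stack=$ S  input=b $  — error: M[S, b] is empty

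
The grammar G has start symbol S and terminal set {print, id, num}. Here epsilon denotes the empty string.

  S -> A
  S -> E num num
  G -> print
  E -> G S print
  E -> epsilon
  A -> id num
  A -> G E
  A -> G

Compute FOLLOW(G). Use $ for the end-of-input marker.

{$, id, num, print}

FIRST(G): from G->print we get {print}. So FIRST(G) = {print}.
FIRST(E): from E->G S print we get {print}; from E->epsilon we get {epsilon}. So FIRST(E) = {epsilon, print}.
FIRST(A): from A->id num we get {id}; from A->G E we get {print}; from A->G we get {print}. So FIRST(A) = {id, print}.
FIRST(S): from S->A we get {id, print}; from S->E num num we get {num, print}. So FIRST(S) = {id, num, print}.
FOLLOW(S) includes $ since S is the start symbol.
FOLLOW(S): in E->G S print, S is followed by print with FIRST {print}. Thus FOLLOW(S) = {$, print}.
FOLLOW(A): in S->A, the suffix after A is empty, so FOLLOW(A) ⊇ FOLLOW(S) = {$, print}. Thus FOLLOW(A) = {$, print}.
FOLLOW(G): in E->G S print, G is followed by S print with FIRST {id, num, print}; in A->G E, G is followed by E with FIRST {epsilon, print}; in A->G E, the suffix after G is nullable, so FOLLOW(G) ⊇ FOLLOW(A) = {$, print}; in A->G, the suffix after G is empty, so FOLLOW(G) ⊇ FOLLOW(A) = {$, print}. Thus FOLLOW(G) = {$, id, num, print}.
FOLLOW(E): in S->E num num, E is followed by num num with FIRST {num}; in A->G E, the suffix after E is empty, so FOLLOW(E) ⊇ FOLLOW(A) = {$, print}. Thus FOLLOW(E) = {$, num, print}.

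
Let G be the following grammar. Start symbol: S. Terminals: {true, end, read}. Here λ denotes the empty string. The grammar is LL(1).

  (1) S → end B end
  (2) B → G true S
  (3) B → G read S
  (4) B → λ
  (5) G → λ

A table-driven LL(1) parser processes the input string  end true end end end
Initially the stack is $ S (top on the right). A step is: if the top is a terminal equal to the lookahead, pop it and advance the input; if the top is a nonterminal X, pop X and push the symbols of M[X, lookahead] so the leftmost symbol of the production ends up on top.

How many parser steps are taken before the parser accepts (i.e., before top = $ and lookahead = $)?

10

      Stack            Input                   Action
   1  $ S              end true end end end $  expand S → end B end
   2  $ end B end      end true end end end $  match end
   3  $ end B          true end end end $      expand B → G true S
   4  $ end S true G   true end end end $      expand G → λ
   5  $ end S true     true end end end $      match true
   6  $ end S          end end end $           expand S → end B end
   7  $ end end B end  end end end $           match end
   8  $ end end B      end end $               expand B → λ
   9  $ end end        end end $               match end
  10  $ end            end $                   match end
Accept reached after 10 steps.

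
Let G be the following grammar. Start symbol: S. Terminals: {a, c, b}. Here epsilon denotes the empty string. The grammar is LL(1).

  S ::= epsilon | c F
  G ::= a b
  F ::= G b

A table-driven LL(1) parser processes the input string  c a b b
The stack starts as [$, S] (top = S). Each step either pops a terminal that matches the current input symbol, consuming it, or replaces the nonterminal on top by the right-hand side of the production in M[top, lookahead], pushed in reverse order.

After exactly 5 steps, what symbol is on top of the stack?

step 1: stack=$ S  input=c a b b $  — expand S ::= c F
step 2: stack=$ F c  input=c a b b $  — match c
step 3: stack=$ F  input=a b b $  — expand F ::= G b
step 4: stack=$ b G  input=a b b $  — expand G ::= a b
step 5: stack=$ b b a  input=a b b $  — match a
Stack after step 5: $ b b (top = b).

b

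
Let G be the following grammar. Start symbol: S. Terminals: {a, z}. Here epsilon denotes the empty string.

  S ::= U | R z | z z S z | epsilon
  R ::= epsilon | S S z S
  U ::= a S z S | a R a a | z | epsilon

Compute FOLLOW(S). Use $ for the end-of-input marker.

{$, a, z}

FIRST(U) = {epsilon, a, z}
FIRST(S) = {epsilon, a, z}  (via U, R z)
FIRST(R) = {epsilon, a, z}  (via S S z S)
FOLLOW(S) includes $ since S is the start symbol.
FOLLOW(R): in S::=R z, R is followed by z with FIRST {z}; in U::=a R a a, R is followed by a a with FIRST {a}. Thus FOLLOW(R) = {a, z}.
FOLLOW(S): in S::=z z S z, S is followed by z with FIRST {z}; in R::=S S z S (occurrence 1), S is followed by S z S with FIRST {a, z}; in R::=S S z S (occurrence 2), S is followed by z S with FIRST {z}; in R::=S S z S (occurrence 3), the suffix after S is empty, so FOLLOW(S) ⊇ FOLLOW(R) = {a, z}; in U::=a S z S (occurrence 1), S is followed by z S with FIRST {z}; in U::=a S z S (occurrence 2), the suffix after S is empty, so FOLLOW(S) ⊇ FOLLOW(U) = {$, a, z}. Thus FOLLOW(S) = {$, a, z}.
FOLLOW(U): in S::=U, the suffix after U is empty, so FOLLOW(U) ⊇ FOLLOW(S) = {$, a, z}. Thus FOLLOW(U) = {$, a, z}.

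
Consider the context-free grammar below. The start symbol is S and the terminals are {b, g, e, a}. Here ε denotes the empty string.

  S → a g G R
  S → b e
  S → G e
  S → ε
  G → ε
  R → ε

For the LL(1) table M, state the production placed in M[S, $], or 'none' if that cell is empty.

S → ε

FIRST(G) = {ε}
FIRST(R) = {ε}
FIRST(S) = {ε, a, b, e}  (via G e)
FOLLOW(S) includes $ since S is the start symbol.
FOLLOW(S): S appears on no right-hand side. Thus FOLLOW(S) = {$}.
For S → a g G R: FIRST(a g G R) = {a}, so it goes in M[S, t] for t ∈ {a}.
For S → b e: FIRST(b e) = {b}, so it goes in M[S, t] for t ∈ {b}.
For S → G e: FIRST(G e) = {e}, so it goes in M[S, t] for t ∈ {e}.
For S → ε: FIRST(ε) = {ε}, so it goes in M[S, t] for t ∈ {}; since ε ∈ FIRST, also for every t ∈ FOLLOW(S) = {$}.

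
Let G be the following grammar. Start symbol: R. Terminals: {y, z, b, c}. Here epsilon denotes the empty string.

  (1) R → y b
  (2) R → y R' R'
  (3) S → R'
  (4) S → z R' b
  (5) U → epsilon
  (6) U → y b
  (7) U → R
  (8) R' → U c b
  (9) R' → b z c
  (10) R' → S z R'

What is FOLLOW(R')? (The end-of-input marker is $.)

FIRST(R): from R→y b we get {y}; from R→y R' R' we get {y}. So FIRST(R) = {y}.
FIRST(U): from U→epsilon we get {epsilon}; from U→y b we get {y}; from U→R we get {y}. So FIRST(U) = {epsilon, y}.
FIRST(S): from S→R' we get {b, c, y, z}; from S→z R' b we get {z}. So FIRST(S) = {b, c, y, z}.
FIRST(R'): from R'→U c b we get {c, y}; from R'→b z c we get {b}; from R'→S z R' we get {b, c, y, z}. So FIRST(R') = {b, c, y, z}.
FOLLOW(R) includes $ since R is the start symbol.
FOLLOW(S): in R'→S z R', S is followed by z R' with FIRST {z}. Thus FOLLOW(S) = {z}.
FOLLOW(U): in R'→U c b, U is followed by c b with FIRST {c}. Thus FOLLOW(U) = {c}.
FOLLOW(R): in U→R, the suffix after R is empty, so FOLLOW(R) ⊇ FOLLOW(U) = {c}. Thus FOLLOW(R) = {$, c}.
FOLLOW(R'): in R→y R' R' (occurrence 1), R' is followed by R' with FIRST {b, c, y, z}; in R→y R' R' (occurrence 2), the suffix after R' is empty, so FOLLOW(R') ⊇ FOLLOW(R) = {$, c}; in S→R', the suffix after R' is empty, so FOLLOW(R') ⊇ FOLLOW(S) = {z}; in S→z R' b, R' is followed by b with FIRST {b}; in R'→S z R', the suffix after R' is empty (adds nothing new). Thus FOLLOW(R') = {$, b, c, y, z}.

{$, b, c, y, z}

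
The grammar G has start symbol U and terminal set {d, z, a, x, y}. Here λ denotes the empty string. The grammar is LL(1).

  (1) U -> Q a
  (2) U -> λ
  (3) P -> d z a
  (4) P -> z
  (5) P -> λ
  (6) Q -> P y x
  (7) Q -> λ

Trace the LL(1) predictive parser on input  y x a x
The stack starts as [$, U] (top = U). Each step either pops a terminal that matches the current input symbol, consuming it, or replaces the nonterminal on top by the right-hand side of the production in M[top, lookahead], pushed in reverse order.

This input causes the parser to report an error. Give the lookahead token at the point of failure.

     Stack      Input      Action
  1  $ U        y x a x $  expand U -> Q a
  2  $ a Q      y x a x $  expand Q -> P y x
  3  $ a x y P  y x a x $  expand P -> λ
  4  $ a x y    y x a x $  match y
  5  $ a x      x a x $    match x
  6  $ a        a x $      match a
  7  $          x $        error: stack empty but input remains

x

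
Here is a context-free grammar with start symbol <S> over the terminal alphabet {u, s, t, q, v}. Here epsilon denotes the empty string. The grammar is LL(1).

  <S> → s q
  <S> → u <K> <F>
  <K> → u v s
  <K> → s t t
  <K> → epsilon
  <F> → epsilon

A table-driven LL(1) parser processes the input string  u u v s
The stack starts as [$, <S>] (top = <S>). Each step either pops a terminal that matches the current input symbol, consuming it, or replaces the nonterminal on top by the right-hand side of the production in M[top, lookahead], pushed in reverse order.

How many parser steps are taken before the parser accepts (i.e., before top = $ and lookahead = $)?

     Stack        Input      Action
  1  $ <S>        u u v s $  expand <S> → u <K> <F>
  2  $ <F> <K> u  u u v s $  match u
  3  $ <F> <K>    u v s $    expand <K> → u v s
  4  $ <F> s v u  u v s $    match u
  5  $ <F> s v    v s $      match v
  6  $ <F> s      s $        match s
  7  $ <F>        $          expand <F> → epsilon
Accept reached after 7 steps.

7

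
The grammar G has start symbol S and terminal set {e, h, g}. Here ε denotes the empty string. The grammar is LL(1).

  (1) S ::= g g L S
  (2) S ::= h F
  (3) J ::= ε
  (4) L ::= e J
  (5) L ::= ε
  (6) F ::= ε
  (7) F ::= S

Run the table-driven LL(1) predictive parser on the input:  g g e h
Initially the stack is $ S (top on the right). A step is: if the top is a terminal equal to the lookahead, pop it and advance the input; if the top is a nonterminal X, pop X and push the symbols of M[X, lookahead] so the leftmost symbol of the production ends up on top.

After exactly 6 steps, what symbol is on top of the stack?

S

step 1: stack=$ S  input=g g e h $  — expand S ::= g g L S
step 2: stack=$ S L g g  input=g g e h $  — match g
step 3: stack=$ S L g  input=g e h $  — match g
step 4: stack=$ S L  input=e h $  — expand L ::= e J
step 5: stack=$ S J e  input=e h $  — match e
step 6: stack=$ S J  input=h $  — expand J ::= ε
Stack after step 6: $ S (top = S).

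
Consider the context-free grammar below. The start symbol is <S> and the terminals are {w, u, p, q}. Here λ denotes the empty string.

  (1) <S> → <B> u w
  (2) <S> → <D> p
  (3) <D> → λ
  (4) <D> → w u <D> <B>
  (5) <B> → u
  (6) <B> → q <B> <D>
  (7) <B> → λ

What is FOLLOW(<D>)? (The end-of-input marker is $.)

{p, q, u, w}

FIRST(<D>): from <D>→λ we get {λ}; from <D>→w u <D> <B> we get {w}. So FIRST(<D>) = {λ, w}.
FIRST(<B>): from <B>→u we get {u}; from <B>→q <B> <D> we get {q}; from <B>→λ we get {λ}. So FIRST(<B>) = {λ, q, u}.
FIRST(<S>): from <S>→<B> u w we get {q, u}; from <S>→<D> p we get {p, w}. So FIRST(<S>) = {p, q, u, w}.
FOLLOW(<S>) includes $ since <S> is the start symbol.
FOLLOW(<S>): <S> appears on no right-hand side. Thus FOLLOW(<S>) = {$}.
FOLLOW(<D>): in <S>→<D> p, <D> is followed by p with FIRST {p}; in <D>→w u <D> <B>, <D> is followed by <B> with FIRST {λ, q, u}; in <D>→w u <D> <B>, the suffix after <D> is nullable (adds nothing new); in <B>→q <B> <D>, the suffix after <D> is empty, so FOLLOW(<D>) ⊇ FOLLOW(<B>) = {p, q, u, w}. Thus FOLLOW(<D>) = {p, q, u, w}.
FOLLOW(<B>): in <S>→<B> u w, <B> is followed by u w with FIRST {u}; in <D>→w u <D> <B>, the suffix after <B> is empty, so FOLLOW(<B>) ⊇ FOLLOW(<D>) = {p, q, u, w}; in <B>→q <B> <D>, <B> is followed by <D> with FIRST {λ, w}; in <B>→q <B> <D>, the suffix after <B> is nullable (adds nothing new). Thus FOLLOW(<B>) = {p, q, u, w}.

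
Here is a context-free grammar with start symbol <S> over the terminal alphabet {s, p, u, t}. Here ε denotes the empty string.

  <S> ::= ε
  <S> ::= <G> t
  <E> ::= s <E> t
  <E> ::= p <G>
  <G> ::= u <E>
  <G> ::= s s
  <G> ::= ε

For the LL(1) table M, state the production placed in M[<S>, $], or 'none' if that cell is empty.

<S> ::= ε

FIRST(<E>) = {p, s}
FIRST(<G>) = {ε, s, u}
FIRST(<S>) = {ε, s, t, u}  (via <G> t)
FOLLOW(<S>) includes $ since <S> is the start symbol.
FOLLOW(<S>): <S> appears on no right-hand side. Thus FOLLOW(<S>) = {$}.
For <S> ::= ε: FIRST(ε) = {ε}, so it goes in M[<S>, t] for t ∈ {}; since ε ∈ FIRST, also for every t ∈ FOLLOW(<S>) = {$}.
For <S> ::= <G> t: FIRST(<G> t) = {s, t, u}, so it goes in M[<S>, t] for t ∈ {s, t, u}.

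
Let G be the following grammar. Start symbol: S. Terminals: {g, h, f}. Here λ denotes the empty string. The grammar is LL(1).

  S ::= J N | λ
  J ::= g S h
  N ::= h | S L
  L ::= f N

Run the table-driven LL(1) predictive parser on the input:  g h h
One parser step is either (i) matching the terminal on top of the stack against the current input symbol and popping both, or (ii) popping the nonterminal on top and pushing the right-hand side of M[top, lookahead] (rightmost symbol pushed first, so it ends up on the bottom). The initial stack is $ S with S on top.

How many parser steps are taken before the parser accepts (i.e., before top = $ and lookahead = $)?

7

step 1: stack=$ S  input=g h h $  — expand S ::= J N
step 2: stack=$ N J  input=g h h $  — expand J ::= g S h
step 3: stack=$ N h S g  input=g h h $  — match g
step 4: stack=$ N h S  input=h h $  — expand S ::= λ
step 5: stack=$ N h  input=h h $  — match h
step 6: stack=$ N  input=h $  — expand N ::= h
step 7: stack=$ h  input=h $  — match h
Accept reached after 7 steps.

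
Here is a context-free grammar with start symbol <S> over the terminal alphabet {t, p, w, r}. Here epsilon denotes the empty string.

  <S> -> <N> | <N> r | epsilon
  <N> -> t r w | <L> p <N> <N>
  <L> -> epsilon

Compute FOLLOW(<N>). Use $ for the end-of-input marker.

{$, p, r, t}

FIRST(<L>) = {epsilon}
FIRST(<N>) = {p, t}  (via <L> p <N> <N>)
FIRST(<S>) = {epsilon, p, t}  (via <N>, <N> r)
FOLLOW(<S>) includes $ since <S> is the start symbol.
FOLLOW(<S>): <S> appears on no right-hand side. Thus FOLLOW(<S>) = {$}.
FOLLOW(<N>): in <S>-><N>, the suffix after <N> is empty, so FOLLOW(<N>) ⊇ FOLLOW(<S>) = {$}; in <S>-><N> r, <N> is followed by r with FIRST {r}; in <N>-><L> p <N> <N> (occurrence 1), <N> is followed by <N> with FIRST {p, t}; in <N>-><L> p <N> <N> (occurrence 2), the suffix after <N> is empty (adds nothing new). Thus FOLLOW(<N>) = {$, p, r, t}.
FOLLOW(<L>): in <N>-><L> p <N> <N>, <L> is followed by p <N> <N> with FIRST {p}. Thus FOLLOW(<L>) = {p}.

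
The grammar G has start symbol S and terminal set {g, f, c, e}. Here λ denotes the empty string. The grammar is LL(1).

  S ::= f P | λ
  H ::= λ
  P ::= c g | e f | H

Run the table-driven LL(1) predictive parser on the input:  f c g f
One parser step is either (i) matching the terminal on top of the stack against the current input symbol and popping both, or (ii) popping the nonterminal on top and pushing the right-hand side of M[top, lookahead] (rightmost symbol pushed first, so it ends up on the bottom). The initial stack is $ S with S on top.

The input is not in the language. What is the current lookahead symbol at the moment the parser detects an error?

f

     Stack  Input      Action
  1  $ S    f c g f $  expand S ::= f P
  2  $ P f  f c g f $  match f
  3  $ P    c g f $    expand P ::= c g
  4  $ g c  c g f $    match c
  5  $ g    g f $      match g
  6  $      f $        error: stack empty but input remains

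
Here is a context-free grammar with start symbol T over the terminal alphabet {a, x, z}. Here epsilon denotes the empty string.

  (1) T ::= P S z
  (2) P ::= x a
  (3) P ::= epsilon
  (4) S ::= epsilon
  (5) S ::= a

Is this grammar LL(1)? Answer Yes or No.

Yes

FIRST(T) = {a, x, z}
FIRST(P) = {epsilon, x}
FIRST(S) = {epsilon, a}
FOLLOW(T) = {$}
FOLLOW(P) = {a, z}
FOLLOW(S) = {z}
Each cell of M receives at most one production.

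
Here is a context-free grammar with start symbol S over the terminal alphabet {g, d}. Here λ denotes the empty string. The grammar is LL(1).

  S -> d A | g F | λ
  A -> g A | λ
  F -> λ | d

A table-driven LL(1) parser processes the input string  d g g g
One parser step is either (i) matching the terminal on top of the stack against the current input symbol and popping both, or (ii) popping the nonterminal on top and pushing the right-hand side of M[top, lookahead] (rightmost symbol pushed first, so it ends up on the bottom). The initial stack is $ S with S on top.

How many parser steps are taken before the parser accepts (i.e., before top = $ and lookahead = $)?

step 1: stack=$ S  input=d g g g $  — expand S -> d A
step 2: stack=$ A d  input=d g g g $  — match d
step 3: stack=$ A  input=g g g $  — expand A -> g A
step 4: stack=$ A g  input=g g g $  — match g
step 5: stack=$ A  input=g g $  — expand A -> g A
step 6: stack=$ A g  input=g g $  — match g
step 7: stack=$ A  input=g $  — expand A -> g A
step 8: stack=$ A g  input=g $  — match g
step 9: stack=$ A  input=$  — expand A -> λ
Accept reached after 9 steps.

9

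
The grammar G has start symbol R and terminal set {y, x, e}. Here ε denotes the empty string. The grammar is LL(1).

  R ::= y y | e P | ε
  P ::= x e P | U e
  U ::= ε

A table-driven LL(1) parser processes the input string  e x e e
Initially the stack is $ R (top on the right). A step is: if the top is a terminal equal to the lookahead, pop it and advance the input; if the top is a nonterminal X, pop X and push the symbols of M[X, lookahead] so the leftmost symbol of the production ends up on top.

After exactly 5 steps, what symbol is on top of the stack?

     Stack    Input      Action
  1  $ R      e x e e $  expand R ::= e P
  2  $ P e    e x e e $  match e
  3  $ P      x e e $    expand P ::= x e P
  4  $ P e x  x e e $    match x
  5  $ P e    e e $      match e
Stack after step 5: $ P (top = P).

P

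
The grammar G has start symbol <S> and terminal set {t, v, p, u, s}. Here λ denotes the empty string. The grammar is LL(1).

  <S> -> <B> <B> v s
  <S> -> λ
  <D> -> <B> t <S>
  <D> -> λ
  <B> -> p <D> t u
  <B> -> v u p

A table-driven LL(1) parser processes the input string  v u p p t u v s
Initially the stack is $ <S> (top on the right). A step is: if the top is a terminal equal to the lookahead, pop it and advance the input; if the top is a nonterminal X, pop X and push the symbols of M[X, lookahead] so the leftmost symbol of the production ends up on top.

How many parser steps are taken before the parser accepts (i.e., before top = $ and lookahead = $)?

12

      Stack            Input              Action
   1  $ <S>            v u p p t u v s $  expand <S> -> <B> <B> v s
   2  $ s v <B> <B>    v u p p t u v s $  expand <B> -> v u p
   3  $ s v <B> p u v  v u p p t u v s $  match v
   4  $ s v <B> p u    u p p t u v s $    match u
   5  $ s v <B> p      p p t u v s $      match p
   6  $ s v <B>        p t u v s $        expand <B> -> p <D> t u
   7  $ s v u t <D> p  p t u v s $        match p
   8  $ s v u t <D>    t u v s $          expand <D> -> λ
   9  $ s v u t        t u v s $          match t
  10  $ s v u          u v s $            match u
  11  $ s v            v s $              match v
  12  $ s              s $                match s
Accept reached after 12 steps.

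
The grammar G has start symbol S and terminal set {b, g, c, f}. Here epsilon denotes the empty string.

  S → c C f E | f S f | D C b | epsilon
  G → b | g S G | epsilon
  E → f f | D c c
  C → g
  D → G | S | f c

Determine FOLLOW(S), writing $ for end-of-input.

{$, b, c, f, g}

FIRST(G) = {epsilon, b, g}
FIRST(C) = {g}
FIRST(S) = {epsilon, b, c, f, g}  (via D C b)
FIRST(D) = {epsilon, b, c, f, g}  (via G, S)
FIRST(E) = {b, c, f, g}  (via D c c)
FOLLOW(S) includes $ since S is the start symbol.
FOLLOW(C): in S→c C f E, C is followed by f E with FIRST {f}; in S→D C b, C is followed by b with FIRST {b}. Thus FOLLOW(C) = {b, f}.
FOLLOW(D): in S→D C b, D is followed by C b with FIRST {g}; in E→D c c, D is followed by c c with FIRST {c}. Thus FOLLOW(D) = {c, g}.
FOLLOW(G): in G→g S G, the suffix after G is empty (adds nothing new); in D→G, the suffix after G is empty, so FOLLOW(G) ⊇ FOLLOW(D) = {c, g}. Thus FOLLOW(G) = {c, g}.
FOLLOW(S): in S→f S f, S is followed by f with FIRST {f}; in G→g S G, S is followed by G with FIRST {epsilon, b, g}; in G→g S G, the suffix after S is nullable, so FOLLOW(S) ⊇ FOLLOW(G) = {c, g}; in D→S, the suffix after S is empty, so FOLLOW(S) ⊇ FOLLOW(D) = {c, g}. Thus FOLLOW(S) = {$, b, c, f, g}.
FOLLOW(E): in S→c C f E, the suffix after E is empty, so FOLLOW(E) ⊇ FOLLOW(S) = {$, b, c, f, g}. Thus FOLLOW(E) = {$, b, c, f, g}.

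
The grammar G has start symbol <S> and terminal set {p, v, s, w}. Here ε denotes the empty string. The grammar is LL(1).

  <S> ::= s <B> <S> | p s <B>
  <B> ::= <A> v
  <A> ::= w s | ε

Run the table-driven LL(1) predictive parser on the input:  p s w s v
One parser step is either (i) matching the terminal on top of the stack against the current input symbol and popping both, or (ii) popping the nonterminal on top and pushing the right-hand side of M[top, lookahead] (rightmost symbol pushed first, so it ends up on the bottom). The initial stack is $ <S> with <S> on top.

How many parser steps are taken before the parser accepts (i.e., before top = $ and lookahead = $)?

8

step 1: stack=$ <S>  input=p s w s v $  — expand <S> ::= p s <B>
step 2: stack=$ <B> s p  input=p s w s v $  — match p
step 3: stack=$ <B> s  input=s w s v $  — match s
step 4: stack=$ <B>  input=w s v $  — expand <B> ::= <A> v
step 5: stack=$ v <A>  input=w s v $  — expand <A> ::= w s
step 6: stack=$ v s w  input=w s v $  — match w
step 7: stack=$ v s  input=s v $  — match s
step 8: stack=$ v  input=v $  — match v
Accept reached after 8 steps.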